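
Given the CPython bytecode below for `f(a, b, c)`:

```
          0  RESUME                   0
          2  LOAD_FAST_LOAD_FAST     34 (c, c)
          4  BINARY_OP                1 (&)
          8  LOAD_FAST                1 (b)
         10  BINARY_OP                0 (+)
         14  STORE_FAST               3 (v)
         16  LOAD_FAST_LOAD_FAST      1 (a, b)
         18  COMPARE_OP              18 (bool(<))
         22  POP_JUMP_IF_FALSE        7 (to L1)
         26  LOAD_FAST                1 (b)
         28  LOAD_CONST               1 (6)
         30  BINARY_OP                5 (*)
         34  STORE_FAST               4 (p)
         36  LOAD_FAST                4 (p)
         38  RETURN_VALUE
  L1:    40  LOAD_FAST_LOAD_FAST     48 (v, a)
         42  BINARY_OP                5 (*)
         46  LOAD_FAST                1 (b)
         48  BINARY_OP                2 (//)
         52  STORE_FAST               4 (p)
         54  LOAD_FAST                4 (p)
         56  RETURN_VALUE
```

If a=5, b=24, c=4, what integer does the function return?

144

LOAD_FAST_LOAD_FAST c,c → push 4,4. Stack: [4, 4]
BINARY_OP & → 4 & 4 = 4. Stack: [4]
LOAD_FAST b → push 24. Stack: [4, 24]
BINARY_OP + → 4 + 24 = 28. Stack: [28]
STORE_FAST v → v=28. Stack: []
LOAD_FAST_LOAD_FAST a,b → push 5,24. Stack: [5, 24]
COMPARE_OP bool(<) → 5 vs 24 = True. Stack: [True]
POP_JUMP_IF_FALSE → pop True; no jump. Stack: []
LOAD_FAST b → push 24. Stack: [24]
LOAD_CONST → push 6. Stack: [24, 6]
BINARY_OP * → 24 * 6 = 144. Stack: [144]
STORE_FAST p → p=144. Stack: []
LOAD_FAST p → push 144. Stack: [144]
RETURN_VALUE → return 144.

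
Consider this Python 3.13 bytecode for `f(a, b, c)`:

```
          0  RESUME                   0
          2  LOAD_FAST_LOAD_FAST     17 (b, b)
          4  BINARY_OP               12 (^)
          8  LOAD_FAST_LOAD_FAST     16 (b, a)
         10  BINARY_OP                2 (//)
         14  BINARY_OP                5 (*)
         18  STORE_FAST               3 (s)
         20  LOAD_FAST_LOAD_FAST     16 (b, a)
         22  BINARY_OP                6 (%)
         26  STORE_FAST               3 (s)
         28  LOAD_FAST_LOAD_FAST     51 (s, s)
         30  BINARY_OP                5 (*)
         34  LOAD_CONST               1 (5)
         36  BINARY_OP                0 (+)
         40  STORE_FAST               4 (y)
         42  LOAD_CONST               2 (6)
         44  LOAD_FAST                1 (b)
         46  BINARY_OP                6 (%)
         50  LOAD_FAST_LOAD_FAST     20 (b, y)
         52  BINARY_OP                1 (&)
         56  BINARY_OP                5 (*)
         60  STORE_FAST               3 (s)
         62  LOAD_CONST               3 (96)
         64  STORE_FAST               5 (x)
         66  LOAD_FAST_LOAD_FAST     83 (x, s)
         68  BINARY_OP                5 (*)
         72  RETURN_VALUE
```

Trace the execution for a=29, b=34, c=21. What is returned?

1152

LOAD_FAST_LOAD_FAST b,b → push 34,34. Stack: [34, 34]
BINARY_OP ^ → 34 ^ 34 = 0. Stack: [0]
LOAD_FAST_LOAD_FAST b,a → push 34,29. Stack: [0, 34, 29]
BINARY_OP // → 34 // 29 = 1. Stack: [0, 1]
BINARY_OP * → 0 * 1 = 0. Stack: [0]
STORE_FAST s → s=0. Stack: []
LOAD_FAST_LOAD_FAST b,a → push 34,29. Stack: [34, 29]
BINARY_OP % → 34 % 29 = 5. Stack: [5]
STORE_FAST s → s=5. Stack: []
LOAD_FAST_LOAD_FAST s,s → push 5,5. Stack: [5, 5]
BINARY_OP * → 5 * 5 = 25. Stack: [25]
LOAD_CONST → push 5. Stack: [25, 5]
BINARY_OP + → 25 + 5 = 30. Stack: [30]
STORE_FAST y → y=30. Stack: []
LOAD_CONST → push 6. Stack: [6]
LOAD_FAST b → push 34. Stack: [6, 34]
BINARY_OP % → 6 % 34 = 6. Stack: [6]
LOAD_FAST_LOAD_FAST b,y → push 34,30. Stack: [6, 34, 30]
BINARY_OP & → 34 & 30 = 2. Stack: [6, 2]
BINARY_OP * → 6 * 2 = 12. Stack: [12]
STORE_FAST s → s=12. Stack: []
LOAD_CONST → push 96. Stack: [96]
STORE_FAST x → x=96. Stack: []
LOAD_FAST_LOAD_FAST x,s → push 96,12. Stack: [96, 12]
BINARY_OP * → 96 * 12 = 1152. Stack: [1152]
RETURN_VALUE → return 1152.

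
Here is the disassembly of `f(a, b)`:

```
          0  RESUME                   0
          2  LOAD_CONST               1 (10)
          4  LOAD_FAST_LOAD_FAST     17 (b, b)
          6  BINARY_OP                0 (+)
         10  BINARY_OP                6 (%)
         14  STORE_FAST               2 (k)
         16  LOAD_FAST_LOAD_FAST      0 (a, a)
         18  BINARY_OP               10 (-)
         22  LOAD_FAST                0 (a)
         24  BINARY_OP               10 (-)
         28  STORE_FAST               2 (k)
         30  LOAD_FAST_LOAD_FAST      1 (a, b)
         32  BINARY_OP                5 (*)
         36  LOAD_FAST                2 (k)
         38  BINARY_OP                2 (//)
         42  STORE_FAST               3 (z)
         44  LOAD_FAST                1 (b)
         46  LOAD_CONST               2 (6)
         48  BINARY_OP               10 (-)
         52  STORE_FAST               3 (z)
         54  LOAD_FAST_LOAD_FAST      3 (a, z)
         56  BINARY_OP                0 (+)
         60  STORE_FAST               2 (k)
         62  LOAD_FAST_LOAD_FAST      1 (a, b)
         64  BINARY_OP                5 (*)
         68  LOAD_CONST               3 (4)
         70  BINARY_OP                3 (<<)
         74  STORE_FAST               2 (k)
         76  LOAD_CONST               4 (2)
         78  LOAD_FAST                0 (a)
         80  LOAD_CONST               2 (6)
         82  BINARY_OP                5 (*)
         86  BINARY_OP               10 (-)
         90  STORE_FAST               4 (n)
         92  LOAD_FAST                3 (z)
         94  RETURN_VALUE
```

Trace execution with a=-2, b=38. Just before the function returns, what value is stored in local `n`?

LOAD_CONST → push 10. Stack: [10]
LOAD_FAST_LOAD_FAST b,b → push 38,38. Stack: [10, 38, 38]
BINARY_OP + → 38 + 38 = 76. Stack: [10, 76]
BINARY_OP % → 10 % 76 = 10. Stack: [10]
STORE_FAST k → k=10. Stack: []
LOAD_FAST_LOAD_FAST a,a → push -2,-2. Stack: [-2, -2]
BINARY_OP - → -2 - -2 = 0. Stack: [0]
LOAD_FAST a → push -2. Stack: [0, -2]
BINARY_OP - → 0 - -2 = 2. Stack: [2]
STORE_FAST k → k=2. Stack: []
LOAD_FAST_LOAD_FAST a,b → push -2,38. Stack: [-2, 38]
BINARY_OP * → -2 * 38 = -76. Stack: [-76]
LOAD_FAST k → push 2. Stack: [-76, 2]
BINARY_OP // → -76 // 2 = -38. Stack: [-38]
STORE_FAST z → z=-38. Stack: []
LOAD_FAST b → push 38. Stack: [38]
LOAD_CONST → push 6. Stack: [38, 6]
BINARY_OP - → 38 - 6 = 32. Stack: [32]
STORE_FAST z → z=32. Stack: []
LOAD_FAST_LOAD_FAST a,z → push -2,32. Stack: [-2, 32]
BINARY_OP + → -2 + 32 = 30. Stack: [30]
STORE_FAST k → k=30. Stack: []
LOAD_FAST_LOAD_FAST a,b → push -2,38. Stack: [-2, 38]
BINARY_OP * → -2 * 38 = -76. Stack: [-76]
LOAD_CONST → push 4. Stack: [-76, 4]
BINARY_OP << → -76 << 4 = -1216. Stack: [-1216]
STORE_FAST k → k=-1216. Stack: []
LOAD_CONST → push 2. Stack: [2]
LOAD_FAST a → push -2. Stack: [2, -2]
LOAD_CONST → push 6. Stack: [2, -2, 6]
BINARY_OP * → -2 * 6 = -12. Stack: [2, -12]
BINARY_OP - → 2 - -12 = 14. Stack: [14]
STORE_FAST n → n=14. Stack: []
LOAD_FAST z → push 32. Stack: [32]
RETURN_VALUE → return 32.

14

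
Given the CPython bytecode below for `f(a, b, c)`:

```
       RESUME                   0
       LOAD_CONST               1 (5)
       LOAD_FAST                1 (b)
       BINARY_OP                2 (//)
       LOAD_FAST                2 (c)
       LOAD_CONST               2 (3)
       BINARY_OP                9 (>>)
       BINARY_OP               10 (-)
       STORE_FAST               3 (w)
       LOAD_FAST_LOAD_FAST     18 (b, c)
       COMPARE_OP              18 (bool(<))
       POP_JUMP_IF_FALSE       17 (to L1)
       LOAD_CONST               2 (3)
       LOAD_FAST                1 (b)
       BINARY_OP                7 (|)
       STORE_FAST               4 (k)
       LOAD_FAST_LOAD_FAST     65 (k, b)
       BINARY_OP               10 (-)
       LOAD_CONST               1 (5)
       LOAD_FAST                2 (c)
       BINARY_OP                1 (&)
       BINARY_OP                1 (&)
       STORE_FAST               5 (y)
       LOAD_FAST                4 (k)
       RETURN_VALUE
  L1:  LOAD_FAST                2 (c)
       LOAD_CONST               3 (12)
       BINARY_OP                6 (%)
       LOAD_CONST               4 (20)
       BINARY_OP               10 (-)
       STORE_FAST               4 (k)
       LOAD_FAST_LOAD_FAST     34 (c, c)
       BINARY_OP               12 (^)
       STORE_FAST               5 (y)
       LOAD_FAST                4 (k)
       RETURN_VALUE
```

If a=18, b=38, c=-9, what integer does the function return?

LOAD_CONST → push 5. Stack: [5]
LOAD_FAST b → push 38. Stack: [5, 38]
BINARY_OP // → 5 // 38 = 0. Stack: [0]
LOAD_FAST c → push -9. Stack: [0, -9]
LOAD_CONST → push 3. Stack: [0, -9, 3]
BINARY_OP >> → -9 >> 3 = -2. Stack: [0, -2]
BINARY_OP - → 0 - -2 = 2. Stack: [2]
STORE_FAST w → w=2. Stack: []
LOAD_FAST_LOAD_FAST b,c → push 38,-9. Stack: [38, -9]
COMPARE_OP bool(<) → 38 vs -9 = False. Stack: [False]
POP_JUMP_IF_FALSE → pop False; jump. Stack: []
LOAD_FAST c → push -9. Stack: [-9]
LOAD_CONST → push 12. Stack: [-9, 12]
BINARY_OP % → -9 % 12 = 3. Stack: [3]
LOAD_CONST → push 20. Stack: [3, 20]
BINARY_OP - → 3 - 20 = -17. Stack: [-17]
STORE_FAST k → k=-17. Stack: []
LOAD_FAST_LOAD_FAST c,c → push -9,-9. Stack: [-9, -9]
BINARY_OP ^ → -9 ^ -9 = 0. Stack: [0]
STORE_FAST y → y=0. Stack: []
LOAD_FAST k → push -17. Stack: [-17]
RETURN_VALUE → return -17.

-17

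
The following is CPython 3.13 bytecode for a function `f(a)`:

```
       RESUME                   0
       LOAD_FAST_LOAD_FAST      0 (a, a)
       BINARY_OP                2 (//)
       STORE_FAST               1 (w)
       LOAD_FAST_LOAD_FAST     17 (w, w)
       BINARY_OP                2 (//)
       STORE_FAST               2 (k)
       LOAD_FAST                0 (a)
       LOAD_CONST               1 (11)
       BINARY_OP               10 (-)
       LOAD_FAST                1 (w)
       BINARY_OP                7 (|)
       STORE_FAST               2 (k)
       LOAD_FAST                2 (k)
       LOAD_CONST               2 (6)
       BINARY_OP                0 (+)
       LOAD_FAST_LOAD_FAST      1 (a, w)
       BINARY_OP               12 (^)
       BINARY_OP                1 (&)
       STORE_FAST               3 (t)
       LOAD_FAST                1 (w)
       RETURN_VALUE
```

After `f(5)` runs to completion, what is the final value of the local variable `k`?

-5

LOAD_FAST_LOAD_FAST a,a → push 5,5. Stack: [5, 5]
BINARY_OP // → 5 // 5 = 1. Stack: [1]
STORE_FAST w → w=1. Stack: []
LOAD_FAST_LOAD_FAST w,w → push 1,1. Stack: [1, 1]
BINARY_OP // → 1 // 1 = 1. Stack: [1]
STORE_FAST k → k=1. Stack: []
LOAD_FAST a → push 5. Stack: [5]
LOAD_CONST → push 11. Stack: [5, 11]
BINARY_OP - → 5 - 11 = -6. Stack: [-6]
LOAD_FAST w → push 1. Stack: [-6, 1]
BINARY_OP | → -6 | 1 = -5. Stack: [-5]
STORE_FAST k → k=-5. Stack: []
LOAD_FAST k → push -5. Stack: [-5]
LOAD_CONST → push 6. Stack: [-5, 6]
BINARY_OP + → -5 + 6 = 1. Stack: [1]
LOAD_FAST_LOAD_FAST a,w → push 5,1. Stack: [1, 5, 1]
BINARY_OP ^ → 5 ^ 1 = 4. Stack: [1, 4]
BINARY_OP & → 1 & 4 = 0. Stack: [0]
STORE_FAST t → t=0. Stack: []
LOAD_FAST w → push 1. Stack: [1]
RETURN_VALUE → return 1.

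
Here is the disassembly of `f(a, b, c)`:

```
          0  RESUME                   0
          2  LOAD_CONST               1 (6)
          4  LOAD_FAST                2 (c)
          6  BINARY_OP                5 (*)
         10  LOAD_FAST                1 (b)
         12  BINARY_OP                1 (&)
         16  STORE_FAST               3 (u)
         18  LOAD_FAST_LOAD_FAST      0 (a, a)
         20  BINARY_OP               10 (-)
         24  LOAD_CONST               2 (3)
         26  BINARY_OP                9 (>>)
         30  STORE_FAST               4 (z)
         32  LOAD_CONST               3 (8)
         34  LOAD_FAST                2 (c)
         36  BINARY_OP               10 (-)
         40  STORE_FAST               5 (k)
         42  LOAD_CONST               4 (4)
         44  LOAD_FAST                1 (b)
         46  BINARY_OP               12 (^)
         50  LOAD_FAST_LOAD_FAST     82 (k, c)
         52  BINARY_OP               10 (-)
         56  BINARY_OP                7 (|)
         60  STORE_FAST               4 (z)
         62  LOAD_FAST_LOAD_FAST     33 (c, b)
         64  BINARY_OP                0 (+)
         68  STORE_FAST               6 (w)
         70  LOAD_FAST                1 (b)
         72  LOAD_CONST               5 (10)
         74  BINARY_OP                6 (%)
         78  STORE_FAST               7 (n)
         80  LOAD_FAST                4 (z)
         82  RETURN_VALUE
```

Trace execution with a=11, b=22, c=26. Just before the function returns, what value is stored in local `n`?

LOAD_CONST → push 6. Stack: [6]
LOAD_FAST c → push 26. Stack: [6, 26]
BINARY_OP * → 6 * 26 = 156. Stack: [156]
LOAD_FAST b → push 22. Stack: [156, 22]
BINARY_OP & → 156 & 22 = 20. Stack: [20]
STORE_FAST u → u=20. Stack: []
LOAD_FAST_LOAD_FAST a,a → push 11,11. Stack: [11, 11]
BINARY_OP - → 11 - 11 = 0. Stack: [0]
LOAD_CONST → push 3. Stack: [0, 3]
BINARY_OP >> → 0 >> 3 = 0. Stack: [0]
STORE_FAST z → z=0. Stack: []
LOAD_CONST → push 8. Stack: [8]
LOAD_FAST c → push 26. Stack: [8, 26]
BINARY_OP - → 8 - 26 = -18. Stack: [-18]
STORE_FAST k → k=-18. Stack: []
LOAD_CONST → push 4. Stack: [4]
LOAD_FAST b → push 22. Stack: [4, 22]
BINARY_OP ^ → 4 ^ 22 = 18. Stack: [18]
LOAD_FAST_LOAD_FAST k,c → push -18,26. Stack: [18, -18, 26]
BINARY_OP - → -18 - 26 = -44. Stack: [18, -44]
BINARY_OP | → 18 | -44 = -42. Stack: [-42]
STORE_FAST z → z=-42. Stack: []
LOAD_FAST_LOAD_FAST c,b → push 26,22. Stack: [26, 22]
BINARY_OP + → 26 + 22 = 48. Stack: [48]
STORE_FAST w → w=48. Stack: []
LOAD_FAST b → push 22. Stack: [22]
LOAD_CONST → push 10. Stack: [22, 10]
BINARY_OP % → 22 % 10 = 2. Stack: [2]
STORE_FAST n → n=2. Stack: []
LOAD_FAST z → push -42. Stack: [-42]
RETURN_VALUE → return -42.

2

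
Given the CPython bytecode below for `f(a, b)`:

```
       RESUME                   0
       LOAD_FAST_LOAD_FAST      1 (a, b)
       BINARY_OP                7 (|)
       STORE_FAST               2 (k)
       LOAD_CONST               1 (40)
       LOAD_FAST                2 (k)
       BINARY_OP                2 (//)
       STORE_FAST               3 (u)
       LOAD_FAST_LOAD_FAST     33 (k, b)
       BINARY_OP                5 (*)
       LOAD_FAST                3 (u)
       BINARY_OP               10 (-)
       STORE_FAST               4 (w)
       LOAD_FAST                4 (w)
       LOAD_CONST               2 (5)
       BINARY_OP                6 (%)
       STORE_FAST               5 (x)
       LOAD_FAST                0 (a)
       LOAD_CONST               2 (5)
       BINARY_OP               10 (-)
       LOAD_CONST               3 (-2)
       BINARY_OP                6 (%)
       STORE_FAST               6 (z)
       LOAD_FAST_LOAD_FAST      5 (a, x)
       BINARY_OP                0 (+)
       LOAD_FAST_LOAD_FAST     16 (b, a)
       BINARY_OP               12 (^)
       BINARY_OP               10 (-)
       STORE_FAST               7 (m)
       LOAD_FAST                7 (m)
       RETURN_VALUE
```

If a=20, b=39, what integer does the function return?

-31

LOAD_FAST_LOAD_FAST a,b → push 20,39. Stack: [20, 39]
BINARY_OP | → 20 | 39 = 55. Stack: [55]
STORE_FAST k → k=55. Stack: []
LOAD_CONST → push 40. Stack: [40]
LOAD_FAST k → push 55. Stack: [40, 55]
BINARY_OP // → 40 // 55 = 0. Stack: [0]
STORE_FAST u → u=0. Stack: []
LOAD_FAST_LOAD_FAST k,b → push 55,39. Stack: [55, 39]
BINARY_OP * → 55 * 39 = 2145. Stack: [2145]
LOAD_FAST u → push 0. Stack: [2145, 0]
BINARY_OP - → 2145 - 0 = 2145. Stack: [2145]
STORE_FAST w → w=2145. Stack: []
LOAD_FAST w → push 2145. Stack: [2145]
LOAD_CONST → push 5. Stack: [2145, 5]
BINARY_OP % → 2145 % 5 = 0. Stack: [0]
STORE_FAST x → x=0. Stack: []
LOAD_FAST a → push 20. Stack: [20]
LOAD_CONST → push 5. Stack: [20, 5]
BINARY_OP - → 20 - 5 = 15. Stack: [15]
LOAD_CONST → push -2. Stack: [15, -2]
BINARY_OP % → 15 % -2 = -1. Stack: [-1]
STORE_FAST z → z=-1. Stack: []
LOAD_FAST_LOAD_FAST a,x → push 20,0. Stack: [20, 0]
BINARY_OP + → 20 + 0 = 20. Stack: [20]
LOAD_FAST_LOAD_FAST b,a → push 39,20. Stack: [20, 39, 20]
BINARY_OP ^ → 39 ^ 20 = 51. Stack: [20, 51]
BINARY_OP - → 20 - 51 = -31. Stack: [-31]
STORE_FAST m → m=-31. Stack: []
LOAD_FAST m → push -31. Stack: [-31]
RETURN_VALUE → return -31.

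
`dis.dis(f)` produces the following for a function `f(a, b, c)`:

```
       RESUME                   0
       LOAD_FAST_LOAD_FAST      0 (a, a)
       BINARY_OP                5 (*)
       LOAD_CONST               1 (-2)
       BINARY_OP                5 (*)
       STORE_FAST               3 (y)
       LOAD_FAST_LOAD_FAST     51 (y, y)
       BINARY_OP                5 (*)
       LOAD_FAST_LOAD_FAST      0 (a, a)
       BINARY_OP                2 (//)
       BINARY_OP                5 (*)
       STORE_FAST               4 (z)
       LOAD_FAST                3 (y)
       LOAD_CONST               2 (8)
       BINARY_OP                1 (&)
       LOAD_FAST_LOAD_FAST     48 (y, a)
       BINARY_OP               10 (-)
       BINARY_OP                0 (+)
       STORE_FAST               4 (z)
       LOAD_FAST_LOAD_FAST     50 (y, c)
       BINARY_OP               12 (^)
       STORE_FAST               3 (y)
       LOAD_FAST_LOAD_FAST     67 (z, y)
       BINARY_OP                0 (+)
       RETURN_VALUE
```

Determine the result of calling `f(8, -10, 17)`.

-247

LOAD_FAST_LOAD_FAST a,a → push 8,8. Stack: [8, 8]
BINARY_OP * → 8 * 8 = 64. Stack: [64]
LOAD_CONST → push -2. Stack: [64, -2]
BINARY_OP * → 64 * -2 = -128. Stack: [-128]
STORE_FAST y → y=-128. Stack: []
LOAD_FAST_LOAD_FAST y,y → push -128,-128. Stack: [-128, -128]
BINARY_OP * → -128 * -128 = 16384. Stack: [16384]
LOAD_FAST_LOAD_FAST a,a → push 8,8. Stack: [16384, 8, 8]
BINARY_OP // → 8 // 8 = 1. Stack: [16384, 1]
BINARY_OP * → 16384 * 1 = 16384. Stack: [16384]
STORE_FAST z → z=16384. Stack: []
LOAD_FAST y → push -128. Stack: [-128]
LOAD_CONST → push 8. Stack: [-128, 8]
BINARY_OP & → -128 & 8 = 0. Stack: [0]
LOAD_FAST_LOAD_FAST y,a → push -128,8. Stack: [0, -128, 8]
BINARY_OP - → -128 - 8 = -136. Stack: [0, -136]
BINARY_OP + → 0 + -136 = -136. Stack: [-136]
STORE_FAST z → z=-136. Stack: []
LOAD_FAST_LOAD_FAST y,c → push -128,17. Stack: [-128, 17]
BINARY_OP ^ → -128 ^ 17 = -111. Stack: [-111]
STORE_FAST y → y=-111. Stack: []
LOAD_FAST_LOAD_FAST z,y → push -136,-111. Stack: [-136, -111]
BINARY_OP + → -136 + -111 = -247. Stack: [-247]
RETURN_VALUE → return -247.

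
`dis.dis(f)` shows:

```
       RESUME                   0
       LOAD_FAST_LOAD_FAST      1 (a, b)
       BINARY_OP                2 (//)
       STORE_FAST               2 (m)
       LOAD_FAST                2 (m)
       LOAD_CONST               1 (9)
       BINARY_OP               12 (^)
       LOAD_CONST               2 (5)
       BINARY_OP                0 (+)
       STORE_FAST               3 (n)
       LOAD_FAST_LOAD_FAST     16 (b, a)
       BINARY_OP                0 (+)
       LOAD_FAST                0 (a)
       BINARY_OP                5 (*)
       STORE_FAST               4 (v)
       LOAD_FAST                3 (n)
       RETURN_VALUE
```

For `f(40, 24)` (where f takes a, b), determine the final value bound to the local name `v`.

LOAD_FAST_LOAD_FAST a,b → push 40,24. Stack: [40, 24]
BINARY_OP // → 40 // 24 = 1. Stack: [1]
STORE_FAST m → m=1. Stack: []
LOAD_FAST m → push 1. Stack: [1]
LOAD_CONST → push 9. Stack: [1, 9]
BINARY_OP ^ → 1 ^ 9 = 8. Stack: [8]
LOAD_CONST → push 5. Stack: [8, 5]
BINARY_OP + → 8 + 5 = 13. Stack: [13]
STORE_FAST n → n=13. Stack: []
LOAD_FAST_LOAD_FAST b,a → push 24,40. Stack: [24, 40]
BINARY_OP + → 24 + 40 = 64. Stack: [64]
LOAD_FAST a → push 40. Stack: [64, 40]
BINARY_OP * → 64 * 40 = 2560. Stack: [2560]
STORE_FAST v → v=2560. Stack: []
LOAD_FAST n → push 13. Stack: [13]
RETURN_VALUE → return 13.

2560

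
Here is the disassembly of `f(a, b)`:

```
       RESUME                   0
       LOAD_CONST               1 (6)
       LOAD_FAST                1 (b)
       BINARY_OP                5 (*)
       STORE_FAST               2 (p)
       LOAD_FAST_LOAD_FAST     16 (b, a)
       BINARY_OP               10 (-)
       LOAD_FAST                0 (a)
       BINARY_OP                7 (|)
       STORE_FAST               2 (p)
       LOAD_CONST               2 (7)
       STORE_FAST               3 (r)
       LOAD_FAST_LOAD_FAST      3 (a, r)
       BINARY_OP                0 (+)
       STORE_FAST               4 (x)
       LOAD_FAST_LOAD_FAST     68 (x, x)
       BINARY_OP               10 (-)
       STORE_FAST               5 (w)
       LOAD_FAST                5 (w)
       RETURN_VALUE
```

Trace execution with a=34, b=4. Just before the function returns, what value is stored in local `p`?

LOAD_CONST → push 6. Stack: [6]
LOAD_FAST b → push 4. Stack: [6, 4]
BINARY_OP * → 6 * 4 = 24. Stack: [24]
STORE_FAST p → p=24. Stack: []
LOAD_FAST_LOAD_FAST b,a → push 4,34. Stack: [4, 34]
BINARY_OP - → 4 - 34 = -30. Stack: [-30]
LOAD_FAST a → push 34. Stack: [-30, 34]
BINARY_OP | → -30 | 34 = -30. Stack: [-30]
STORE_FAST p → p=-30. Stack: []
LOAD_CONST → push 7. Stack: [7]
STORE_FAST r → r=7. Stack: []
LOAD_FAST_LOAD_FAST a,r → push 34,7. Stack: [34, 7]
BINARY_OP + → 34 + 7 = 41. Stack: [41]
STORE_FAST x → x=41. Stack: []
LOAD_FAST_LOAD_FAST x,x → push 41,41. Stack: [41, 41]
BINARY_OP - → 41 - 41 = 0. Stack: [0]
STORE_FAST w → w=0. Stack: []
LOAD_FAST w → push 0. Stack: [0]
RETURN_VALUE → return 0.

-30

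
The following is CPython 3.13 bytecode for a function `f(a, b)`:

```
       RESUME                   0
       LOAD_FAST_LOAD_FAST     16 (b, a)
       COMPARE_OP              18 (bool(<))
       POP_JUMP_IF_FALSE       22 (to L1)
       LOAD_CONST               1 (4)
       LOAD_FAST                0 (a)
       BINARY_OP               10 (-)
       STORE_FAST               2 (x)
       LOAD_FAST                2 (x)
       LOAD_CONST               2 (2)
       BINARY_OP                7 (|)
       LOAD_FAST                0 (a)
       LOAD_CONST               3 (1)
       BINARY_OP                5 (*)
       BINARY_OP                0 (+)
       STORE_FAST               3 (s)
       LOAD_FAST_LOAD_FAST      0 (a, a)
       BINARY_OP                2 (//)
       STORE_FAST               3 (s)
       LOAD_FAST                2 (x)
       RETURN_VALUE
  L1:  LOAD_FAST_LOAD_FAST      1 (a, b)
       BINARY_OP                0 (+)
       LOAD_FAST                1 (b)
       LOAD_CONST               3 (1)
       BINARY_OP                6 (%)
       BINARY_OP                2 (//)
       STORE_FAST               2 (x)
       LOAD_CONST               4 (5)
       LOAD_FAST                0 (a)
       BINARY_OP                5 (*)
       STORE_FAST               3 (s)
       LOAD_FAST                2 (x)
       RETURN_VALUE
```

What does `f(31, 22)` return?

LOAD_FAST_LOAD_FAST b,a → push 22,31. Stack: [22, 31]
COMPARE_OP bool(<) → 22 vs 31 = True. Stack: [True]
POP_JUMP_IF_FALSE → pop True; no jump. Stack: []
LOAD_CONST → push 4. Stack: [4]
LOAD_FAST a → push 31. Stack: [4, 31]
BINARY_OP - → 4 - 31 = -27. Stack: [-27]
STORE_FAST x → x=-27. Stack: []
LOAD_FAST x → push -27. Stack: [-27]
LOAD_CONST → push 2. Stack: [-27, 2]
BINARY_OP | → -27 | 2 = -25. Stack: [-25]
LOAD_FAST a → push 31. Stack: [-25, 31]
LOAD_CONST → push 1. Stack: [-25, 31, 1]
BINARY_OP * → 31 * 1 = 31. Stack: [-25, 31]
BINARY_OP + → -25 + 31 = 6. Stack: [6]
STORE_FAST s → s=6. Stack: []
LOAD_FAST_LOAD_FAST a,a → push 31,31. Stack: [31, 31]
BINARY_OP // → 31 // 31 = 1. Stack: [1]
STORE_FAST s → s=1. Stack: []
LOAD_FAST x → push -27. Stack: [-27]
RETURN_VALUE → return -27.

-27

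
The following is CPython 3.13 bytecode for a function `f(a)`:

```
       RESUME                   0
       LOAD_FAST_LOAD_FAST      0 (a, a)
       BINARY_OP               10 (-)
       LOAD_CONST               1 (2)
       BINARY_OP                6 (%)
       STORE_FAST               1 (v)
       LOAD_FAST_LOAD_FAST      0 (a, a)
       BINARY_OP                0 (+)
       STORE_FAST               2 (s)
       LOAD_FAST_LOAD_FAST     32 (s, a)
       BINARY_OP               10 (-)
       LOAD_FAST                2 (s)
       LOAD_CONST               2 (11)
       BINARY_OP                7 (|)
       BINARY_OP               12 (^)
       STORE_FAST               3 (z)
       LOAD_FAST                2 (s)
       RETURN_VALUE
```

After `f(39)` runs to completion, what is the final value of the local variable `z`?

104

LOAD_FAST_LOAD_FAST a,a → push 39,39. Stack: [39, 39]
BINARY_OP - → 39 - 39 = 0. Stack: [0]
LOAD_CONST → push 2. Stack: [0, 2]
BINARY_OP % → 0 % 2 = 0. Stack: [0]
STORE_FAST v → v=0. Stack: []
LOAD_FAST_LOAD_FAST a,a → push 39,39. Stack: [39, 39]
BINARY_OP + → 39 + 39 = 78. Stack: [78]
STORE_FAST s → s=78. Stack: []
LOAD_FAST_LOAD_FAST s,a → push 78,39. Stack: [78, 39]
BINARY_OP - → 78 - 39 = 39. Stack: [39]
LOAD_FAST s → push 78. Stack: [39, 78]
LOAD_CONST → push 11. Stack: [39, 78, 11]
BINARY_OP | → 78 | 11 = 79. Stack: [39, 79]
BINARY_OP ^ → 39 ^ 79 = 104. Stack: [104]
STORE_FAST z → z=104. Stack: []
LOAD_FAST s → push 78. Stack: [78]
RETURN_VALUE → return 78.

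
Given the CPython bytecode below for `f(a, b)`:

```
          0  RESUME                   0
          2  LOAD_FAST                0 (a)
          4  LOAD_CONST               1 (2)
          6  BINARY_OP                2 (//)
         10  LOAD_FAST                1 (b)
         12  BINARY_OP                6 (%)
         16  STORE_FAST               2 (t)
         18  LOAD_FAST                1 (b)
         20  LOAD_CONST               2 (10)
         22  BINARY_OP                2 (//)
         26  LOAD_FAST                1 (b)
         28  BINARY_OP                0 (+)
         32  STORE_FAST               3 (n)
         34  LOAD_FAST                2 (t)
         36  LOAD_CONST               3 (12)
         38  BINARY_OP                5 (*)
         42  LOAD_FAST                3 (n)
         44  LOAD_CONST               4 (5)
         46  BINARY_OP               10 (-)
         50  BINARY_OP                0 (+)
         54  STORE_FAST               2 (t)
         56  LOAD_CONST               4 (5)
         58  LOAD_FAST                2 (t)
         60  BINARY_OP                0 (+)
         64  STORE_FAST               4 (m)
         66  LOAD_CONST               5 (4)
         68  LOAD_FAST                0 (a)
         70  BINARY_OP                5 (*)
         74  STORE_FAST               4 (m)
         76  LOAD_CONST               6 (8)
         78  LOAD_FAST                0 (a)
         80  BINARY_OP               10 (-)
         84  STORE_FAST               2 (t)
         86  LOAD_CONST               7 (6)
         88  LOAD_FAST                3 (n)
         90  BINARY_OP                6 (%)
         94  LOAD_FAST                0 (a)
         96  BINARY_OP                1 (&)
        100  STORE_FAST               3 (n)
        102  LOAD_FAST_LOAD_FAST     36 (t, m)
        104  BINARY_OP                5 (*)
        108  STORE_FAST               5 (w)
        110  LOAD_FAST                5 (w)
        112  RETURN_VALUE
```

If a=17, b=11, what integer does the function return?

-612

LOAD_FAST a → push 17. Stack: [17]
LOAD_CONST → push 2. Stack: [17, 2]
BINARY_OP // → 17 // 2 = 8. Stack: [8]
LOAD_FAST b → push 11. Stack: [8, 11]
BINARY_OP % → 8 % 11 = 8. Stack: [8]
STORE_FAST t → t=8. Stack: []
LOAD_FAST b → push 11. Stack: [11]
LOAD_CONST → push 10. Stack: [11, 10]
BINARY_OP // → 11 // 10 = 1. Stack: [1]
LOAD_FAST b → push 11. Stack: [1, 11]
BINARY_OP + → 1 + 11 = 12. Stack: [12]
STORE_FAST n → n=12. Stack: []
LOAD_FAST t → push 8. Stack: [8]
LOAD_CONST → push 12. Stack: [8, 12]
BINARY_OP * → 8 * 12 = 96. Stack: [96]
LOAD_FAST n → push 12. Stack: [96, 12]
LOAD_CONST → push 5. Stack: [96, 12, 5]
BINARY_OP - → 12 - 5 = 7. Stack: [96, 7]
BINARY_OP + → 96 + 7 = 103. Stack: [103]
STORE_FAST t → t=103. Stack: []
LOAD_CONST → push 5. Stack: [5]
LOAD_FAST t → push 103. Stack: [5, 103]
BINARY_OP + → 5 + 103 = 108. Stack: [108]
STORE_FAST m → m=108. Stack: []
LOAD_CONST → push 4. Stack: [4]
LOAD_FAST a → push 17. Stack: [4, 17]
BINARY_OP * → 4 * 17 = 68. Stack: [68]
STORE_FAST m → m=68. Stack: []
LOAD_CONST → push 8. Stack: [8]
LOAD_FAST a → push 17. Stack: [8, 17]
BINARY_OP - → 8 - 17 = -9. Stack: [-9]
STORE_FAST t → t=-9. Stack: []
LOAD_CONST → push 6. Stack: [6]
LOAD_FAST n → push 12. Stack: [6, 12]
BINARY_OP % → 6 % 12 = 6. Stack: [6]
LOAD_FAST a → push 17. Stack: [6, 17]
BINARY_OP & → 6 & 17 = 0. Stack: [0]
STORE_FAST n → n=0. Stack: []
LOAD_FAST_LOAD_FAST t,m → push -9,68. Stack: [-9, 68]
BINARY_OP * → -9 * 68 = -612. Stack: [-612]
STORE_FAST w → w=-612. Stack: []
LOAD_FAST w → push -612. Stack: [-612]
RETURN_VALUE → return -612.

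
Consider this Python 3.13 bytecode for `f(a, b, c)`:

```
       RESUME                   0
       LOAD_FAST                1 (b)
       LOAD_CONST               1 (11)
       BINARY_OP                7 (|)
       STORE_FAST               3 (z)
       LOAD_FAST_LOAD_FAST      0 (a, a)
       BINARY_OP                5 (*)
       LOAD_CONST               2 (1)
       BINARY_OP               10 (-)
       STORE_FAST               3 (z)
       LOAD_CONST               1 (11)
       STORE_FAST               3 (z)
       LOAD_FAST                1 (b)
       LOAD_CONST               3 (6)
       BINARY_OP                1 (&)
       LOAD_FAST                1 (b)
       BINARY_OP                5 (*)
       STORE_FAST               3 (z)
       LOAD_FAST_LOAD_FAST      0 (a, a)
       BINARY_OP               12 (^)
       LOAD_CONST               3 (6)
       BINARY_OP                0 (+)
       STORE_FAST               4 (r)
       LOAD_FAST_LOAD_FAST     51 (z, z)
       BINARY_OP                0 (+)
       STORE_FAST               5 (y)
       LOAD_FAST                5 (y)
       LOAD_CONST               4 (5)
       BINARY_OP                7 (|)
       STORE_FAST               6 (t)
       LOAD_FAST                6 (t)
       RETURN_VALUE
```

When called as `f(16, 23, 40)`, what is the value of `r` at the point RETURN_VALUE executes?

6

LOAD_FAST b → push 23. Stack: [23]
LOAD_CONST → push 11. Stack: [23, 11]
BINARY_OP | → 23 | 11 = 31. Stack: [31]
STORE_FAST z → z=31. Stack: []
LOAD_FAST_LOAD_FAST a,a → push 16,16. Stack: [16, 16]
BINARY_OP * → 16 * 16 = 256. Stack: [256]
LOAD_CONST → push 1. Stack: [256, 1]
BINARY_OP - → 256 - 1 = 255. Stack: [255]
STORE_FAST z → z=255. Stack: []
LOAD_CONST → push 11. Stack: [11]
STORE_FAST z → z=11. Stack: []
LOAD_FAST b → push 23. Stack: [23]
LOAD_CONST → push 6. Stack: [23, 6]
BINARY_OP & → 23 & 6 = 6. Stack: [6]
LOAD_FAST b → push 23. Stack: [6, 23]
BINARY_OP * → 6 * 23 = 138. Stack: [138]
STORE_FAST z → z=138. Stack: []
LOAD_FAST_LOAD_FAST a,a → push 16,16. Stack: [16, 16]
BINARY_OP ^ → 16 ^ 16 = 0. Stack: [0]
LOAD_CONST → push 6. Stack: [0, 6]
BINARY_OP + → 0 + 6 = 6. Stack: [6]
STORE_FAST r → r=6. Stack: []
LOAD_FAST_LOAD_FAST z,z → push 138,138. Stack: [138, 138]
BINARY_OP + → 138 + 138 = 276. Stack: [276]
STORE_FAST y → y=276. Stack: []
LOAD_FAST y → push 276. Stack: [276]
LOAD_CONST → push 5. Stack: [276, 5]
BINARY_OP | → 276 | 5 = 277. Stack: [277]
STORE_FAST t → t=277. Stack: []
LOAD_FAST t → push 277. Stack: [277]
RETURN_VALUE → return 277.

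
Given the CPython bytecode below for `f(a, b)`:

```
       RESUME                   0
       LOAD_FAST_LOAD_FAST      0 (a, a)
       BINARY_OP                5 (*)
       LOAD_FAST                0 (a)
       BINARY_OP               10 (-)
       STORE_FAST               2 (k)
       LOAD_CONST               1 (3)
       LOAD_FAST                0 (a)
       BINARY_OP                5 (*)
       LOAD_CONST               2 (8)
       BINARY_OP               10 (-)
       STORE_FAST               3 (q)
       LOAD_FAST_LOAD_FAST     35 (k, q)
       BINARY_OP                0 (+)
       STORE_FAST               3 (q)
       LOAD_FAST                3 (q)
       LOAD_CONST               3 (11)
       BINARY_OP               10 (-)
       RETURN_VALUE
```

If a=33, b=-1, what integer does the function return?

1136

LOAD_FAST_LOAD_FAST a,a → push 33,33. Stack: [33, 33]
BINARY_OP * → 33 * 33 = 1089. Stack: [1089]
LOAD_FAST a → push 33. Stack: [1089, 33]
BINARY_OP - → 1089 - 33 = 1056. Stack: [1056]
STORE_FAST k → k=1056. Stack: []
LOAD_CONST → push 3. Stack: [3]
LOAD_FAST a → push 33. Stack: [3, 33]
BINARY_OP * → 3 * 33 = 99. Stack: [99]
LOAD_CONST → push 8. Stack: [99, 8]
BINARY_OP - → 99 - 8 = 91. Stack: [91]
STORE_FAST q → q=91. Stack: []
LOAD_FAST_LOAD_FAST k,q → push 1056,91. Stack: [1056, 91]
BINARY_OP + → 1056 + 91 = 1147. Stack: [1147]
STORE_FAST q → q=1147. Stack: []
LOAD_FAST q → push 1147. Stack: [1147]
LOAD_CONST → push 11. Stack: [1147, 11]
BINARY_OP - → 1147 - 11 = 1136. Stack: [1136]
RETURN_VALUE → return 1136.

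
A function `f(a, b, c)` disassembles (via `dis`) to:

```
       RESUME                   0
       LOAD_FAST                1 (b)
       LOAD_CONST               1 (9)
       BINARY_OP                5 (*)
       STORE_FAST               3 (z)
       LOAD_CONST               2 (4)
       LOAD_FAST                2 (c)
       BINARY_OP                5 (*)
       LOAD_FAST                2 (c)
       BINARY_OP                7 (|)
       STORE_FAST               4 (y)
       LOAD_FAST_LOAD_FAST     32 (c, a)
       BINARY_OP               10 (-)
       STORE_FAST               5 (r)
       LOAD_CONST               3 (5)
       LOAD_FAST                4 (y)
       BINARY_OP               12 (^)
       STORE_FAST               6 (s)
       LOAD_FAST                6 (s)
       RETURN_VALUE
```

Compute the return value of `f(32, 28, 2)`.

15

LOAD_FAST b → push 28. Stack: [28]
LOAD_CONST → push 9. Stack: [28, 9]
BINARY_OP * → 28 * 9 = 252. Stack: [252]
STORE_FAST z → z=252. Stack: []
LOAD_CONST → push 4. Stack: [4]
LOAD_FAST c → push 2. Stack: [4, 2]
BINARY_OP * → 4 * 2 = 8. Stack: [8]
LOAD_FAST c → push 2. Stack: [8, 2]
BINARY_OP | → 8 | 2 = 10. Stack: [10]
STORE_FAST y → y=10. Stack: []
LOAD_FAST_LOAD_FAST c,a → push 2,32. Stack: [2, 32]
BINARY_OP - → 2 - 32 = -30. Stack: [-30]
STORE_FAST r → r=-30. Stack: []
LOAD_CONST → push 5. Stack: [5]
LOAD_FAST y → push 10. Stack: [5, 10]
BINARY_OP ^ → 5 ^ 10 = 15. Stack: [15]
STORE_FAST s → s=15. Stack: []
LOAD_FAST s → push 15. Stack: [15]
RETURN_VALUE → return 15.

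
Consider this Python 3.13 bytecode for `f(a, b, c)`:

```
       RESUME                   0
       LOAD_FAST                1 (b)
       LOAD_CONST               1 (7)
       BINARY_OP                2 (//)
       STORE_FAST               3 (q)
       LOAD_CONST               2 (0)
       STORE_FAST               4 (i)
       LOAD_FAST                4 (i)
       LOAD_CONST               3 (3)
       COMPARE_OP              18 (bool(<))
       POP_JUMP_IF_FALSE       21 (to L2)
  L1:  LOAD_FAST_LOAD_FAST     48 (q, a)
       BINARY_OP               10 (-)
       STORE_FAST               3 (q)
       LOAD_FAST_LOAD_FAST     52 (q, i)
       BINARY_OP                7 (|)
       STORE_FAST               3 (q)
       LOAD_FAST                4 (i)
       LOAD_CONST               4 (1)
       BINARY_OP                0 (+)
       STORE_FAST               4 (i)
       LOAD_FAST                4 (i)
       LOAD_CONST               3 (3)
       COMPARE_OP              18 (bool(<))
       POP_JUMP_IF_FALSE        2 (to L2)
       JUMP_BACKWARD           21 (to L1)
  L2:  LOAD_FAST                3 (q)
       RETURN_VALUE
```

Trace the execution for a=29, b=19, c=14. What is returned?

LOAD_FAST b → push 19. Stack: [19]
LOAD_CONST → push 7. Stack: [19, 7]
BINARY_OP // → 19 // 7 = 2. Stack: [2]
STORE_FAST q → q=2. Stack: []
LOAD_CONST → push 0. Stack: [0]
STORE_FAST i → i=0. Stack: []
LOAD_FAST i → push 0. Stack: [0]
LOAD_CONST → push 3. Stack: [0, 3]
COMPARE_OP bool(<) → 0 vs 3 = True. Stack: [True]
POP_JUMP_IF_FALSE → pop True; no jump. Stack: []
LOAD_FAST_LOAD_FAST q,a → push 2,29. Stack: [2, 29]
BINARY_OP - → 2 - 29 = -27. Stack: [-27]
STORE_FAST q → q=-27. Stack: []
LOAD_FAST_LOAD_FAST q,i → push -27,0. Stack: [-27, 0]
BINARY_OP | → -27 | 0 = -27. Stack: [-27]
STORE_FAST q → q=-27. Stack: []
LOAD_FAST i → push 0. Stack: [0]
LOAD_CONST → push 1. Stack: [0, 1]
BINARY_OP + → 0 + 1 = 1. Stack: [1]
STORE_FAST i → i=1. Stack: []
LOAD_FAST i → push 1. Stack: [1]
LOAD_CONST → push 3. Stack: [1, 3]
COMPARE_OP bool(<) → 1 vs 3 = True. Stack: [True]
POP_JUMP_IF_FALSE → pop True; no jump. Stack: []
LOAD_FAST_LOAD_FAST q,a → push -27,29. Stack: [-27, 29]
BINARY_OP - → -27 - 29 = -56. Stack: [-56]
STORE_FAST q → q=-56. Stack: []
LOAD_FAST_LOAD_FAST q,i → push -56,1. Stack: [-56, 1]
BINARY_OP | → -56 | 1 = -55. Stack: [-55]
STORE_FAST q → q=-55. Stack: []
LOAD_FAST i → push 1. Stack: [1]
LOAD_CONST → push 1. Stack: [1, 1]
BINARY_OP + → 1 + 1 = 2. Stack: [2]
STORE_FAST i → i=2. Stack: []
LOAD_FAST i → push 2. Stack: [2]
LOAD_CONST → push 3. Stack: [2, 3]
COMPARE_OP bool(<) → 2 vs 3 = True. Stack: [True]
POP_JUMP_IF_FALSE → pop True; no jump. Stack: []
LOAD_FAST_LOAD_FAST q,a → push -55,29. Stack: [-55, 29]
BINARY_OP - → -55 - 29 = -84. Stack: [-84]
STORE_FAST q → q=-84. Stack: []
LOAD_FAST_LOAD_FAST q,i → push -84,2. Stack: [-84, 2]
BINARY_OP | → -84 | 2 = -82. Stack: [-82]
STORE_FAST q → q=-82. Stack: []
LOAD_FAST i → push 2. Stack: [2]
LOAD_CONST → push 1. Stack: [2, 1]
BINARY_OP + → 2 + 1 = 3. Stack: [3]
STORE_FAST i → i=3. Stack: []
LOAD_FAST i → push 3. Stack: [3]
LOAD_CONST → push 3. Stack: [3, 3]
COMPARE_OP bool(<) → 3 vs 3 = False. Stack: [False]
POP_JUMP_IF_FALSE → pop False; jump. Stack: []
LOAD_FAST q → push -82. Stack: [-82]
RETURN_VALUE → return -82.

-82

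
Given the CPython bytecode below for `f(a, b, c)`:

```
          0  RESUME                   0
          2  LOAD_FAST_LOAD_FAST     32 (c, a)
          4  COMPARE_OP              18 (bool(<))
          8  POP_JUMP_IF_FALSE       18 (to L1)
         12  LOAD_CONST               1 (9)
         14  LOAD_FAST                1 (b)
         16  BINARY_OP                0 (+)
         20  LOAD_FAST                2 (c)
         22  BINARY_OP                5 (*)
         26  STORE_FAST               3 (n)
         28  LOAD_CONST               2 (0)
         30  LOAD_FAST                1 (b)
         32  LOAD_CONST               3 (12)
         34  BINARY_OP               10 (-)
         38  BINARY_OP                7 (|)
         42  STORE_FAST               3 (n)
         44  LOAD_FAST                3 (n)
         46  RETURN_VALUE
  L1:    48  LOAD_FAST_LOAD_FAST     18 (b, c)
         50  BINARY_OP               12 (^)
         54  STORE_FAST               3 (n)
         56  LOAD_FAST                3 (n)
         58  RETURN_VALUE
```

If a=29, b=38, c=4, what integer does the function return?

26

LOAD_FAST_LOAD_FAST c,a → push 4,29. Stack: [4, 29]
COMPARE_OP bool(<) → 4 vs 29 = True. Stack: [True]
POP_JUMP_IF_FALSE → pop True; no jump. Stack: []
LOAD_CONST → push 9. Stack: [9]
LOAD_FAST b → push 38. Stack: [9, 38]
BINARY_OP + → 9 + 38 = 47. Stack: [47]
LOAD_FAST c → push 4. Stack: [47, 4]
BINARY_OP * → 47 * 4 = 188. Stack: [188]
STORE_FAST n → n=188. Stack: []
LOAD_CONST → push 0. Stack: [0]
LOAD_FAST b → push 38. Stack: [0, 38]
LOAD_CONST → push 12. Stack: [0, 38, 12]
BINARY_OP - → 38 - 12 = 26. Stack: [0, 26]
BINARY_OP | → 0 | 26 = 26. Stack: [26]
STORE_FAST n → n=26. Stack: []
LOAD_FAST n → push 26. Stack: [26]
RETURN_VALUE → return 26.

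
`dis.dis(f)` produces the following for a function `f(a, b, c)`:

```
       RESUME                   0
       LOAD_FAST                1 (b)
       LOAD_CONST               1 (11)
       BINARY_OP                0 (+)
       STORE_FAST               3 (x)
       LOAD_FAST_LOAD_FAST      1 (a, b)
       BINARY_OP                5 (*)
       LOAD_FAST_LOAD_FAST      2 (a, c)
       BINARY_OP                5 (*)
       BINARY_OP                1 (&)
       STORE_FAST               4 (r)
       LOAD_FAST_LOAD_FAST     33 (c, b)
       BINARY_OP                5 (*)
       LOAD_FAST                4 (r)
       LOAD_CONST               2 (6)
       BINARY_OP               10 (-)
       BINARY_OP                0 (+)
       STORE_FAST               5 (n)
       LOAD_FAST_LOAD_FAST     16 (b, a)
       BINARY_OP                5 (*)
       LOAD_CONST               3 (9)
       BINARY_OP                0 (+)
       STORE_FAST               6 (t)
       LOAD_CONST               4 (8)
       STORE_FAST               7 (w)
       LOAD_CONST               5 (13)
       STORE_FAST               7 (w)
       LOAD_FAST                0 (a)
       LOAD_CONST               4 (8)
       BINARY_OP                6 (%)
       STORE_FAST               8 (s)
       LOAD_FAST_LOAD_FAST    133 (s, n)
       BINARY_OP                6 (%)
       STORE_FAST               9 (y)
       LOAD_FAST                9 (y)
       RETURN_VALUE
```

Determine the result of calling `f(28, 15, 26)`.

LOAD_FAST b → push 15. Stack: [15]
LOAD_CONST → push 11. Stack: [15, 11]
BINARY_OP + → 15 + 11 = 26. Stack: [26]
STORE_FAST x → x=26. Stack: []
LOAD_FAST_LOAD_FAST a,b → push 28,15. Stack: [28, 15]
BINARY_OP * → 28 * 15 = 420. Stack: [420]
LOAD_FAST_LOAD_FAST a,c → push 28,26. Stack: [420, 28, 26]
BINARY_OP * → 28 * 26 = 728. Stack: [420, 728]
BINARY_OP & → 420 & 728 = 128. Stack: [128]
STORE_FAST r → r=128. Stack: []
LOAD_FAST_LOAD_FAST c,b → push 26,15. Stack: [26, 15]
BINARY_OP * → 26 * 15 = 390. Stack: [390]
LOAD_FAST r → push 128. Stack: [390, 128]
LOAD_CONST → push 6. Stack: [390, 128, 6]
BINARY_OP - → 128 - 6 = 122. Stack: [390, 122]
BINARY_OP + → 390 + 122 = 512. Stack: [512]
STORE_FAST n → n=512. Stack: []
LOAD_FAST_LOAD_FAST b,a → push 15,28. Stack: [15, 28]
BINARY_OP * → 15 * 28 = 420. Stack: [420]
LOAD_CONST → push 9. Stack: [420, 9]
BINARY_OP + → 420 + 9 = 429. Stack: [429]
STORE_FAST t → t=429. Stack: []
LOAD_CONST → push 8. Stack: [8]
STORE_FAST w → w=8. Stack: []
LOAD_CONST → push 13. Stack: [13]
STORE_FAST w → w=13. Stack: []
LOAD_FAST a → push 28. Stack: [28]
LOAD_CONST → push 8. Stack: [28, 8]
BINARY_OP % → 28 % 8 = 4. Stack: [4]
STORE_FAST s → s=4. Stack: []
LOAD_FAST_LOAD_FAST s,n → push 4,512. Stack: [4, 512]
BINARY_OP % → 4 % 512 = 4. Stack: [4]
STORE_FAST y → y=4. Stack: []
LOAD_FAST y → push 4. Stack: [4]
RETURN_VALUE → return 4.

4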